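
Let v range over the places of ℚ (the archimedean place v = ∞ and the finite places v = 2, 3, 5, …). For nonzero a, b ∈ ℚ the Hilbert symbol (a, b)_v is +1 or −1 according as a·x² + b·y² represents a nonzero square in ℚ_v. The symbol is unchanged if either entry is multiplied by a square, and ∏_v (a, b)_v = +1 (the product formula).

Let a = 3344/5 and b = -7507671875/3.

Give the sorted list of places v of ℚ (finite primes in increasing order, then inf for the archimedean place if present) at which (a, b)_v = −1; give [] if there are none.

[5, 11]

(a, b) ≡ (1045, -33) mod (ℚ^×)²; places V = {2, 3, 5, 11, 19, ∞}.
(a,b)_11: α=1, u≡8; β=3, v≡7 (mod 11); (8|11)=-1, (7|11)=-1; sign (−1)^1·-1^3·-1^1 = -1.
(a,b)_∞: sgn(1045)=+, sgn(-33)=−, so +1.
(a,b)_3: α=0, u≡1; β=-1, v≡1 (mod 3); (1|3)=+1, (1|3)=+1; sign (−1)^0·+1^-1·+1^0 = +1.
(a,b)_2: α=4, β=0; u≡5, v≡7 (mod 8); ε(u)ε(v)=0·1, αω(v)=4·0, βω(u)=0·1; sum ≡ 0  ⇒  +1.
(a,b)_19: α=1, u≡1; β=2, v≡4 (mod 19); (1|19)=+1, (4|19)=+1; sign (−1)^0·+1^2·+1^1 = +1.
(a,b)_5: α=-1, u≡4; β=6, v≡3 (mod 5); (4|5)=+1, (3|5)=-1; sign (−1)^0·+1^6·-1^-1 = -1.
|Ram(1045, -33)| = 2, even; anisotropic at {5, 11}.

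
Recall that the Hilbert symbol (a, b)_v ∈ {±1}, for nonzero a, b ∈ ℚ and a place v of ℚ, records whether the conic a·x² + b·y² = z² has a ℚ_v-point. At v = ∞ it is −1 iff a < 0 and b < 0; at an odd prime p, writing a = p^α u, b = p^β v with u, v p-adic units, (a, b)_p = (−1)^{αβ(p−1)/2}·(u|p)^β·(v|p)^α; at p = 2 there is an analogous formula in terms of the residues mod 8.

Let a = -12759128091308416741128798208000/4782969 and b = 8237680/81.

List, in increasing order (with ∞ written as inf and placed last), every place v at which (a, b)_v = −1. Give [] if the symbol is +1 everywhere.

(a, b) ≡ (-3658930, 4255) mod (ℚ^×)²; places V = {2, 3, 5, 7, 11, 23, 29, 31, 37, ∞}.
(a,b)_7: α=2, u≡6; β=0, v≡6 (mod 7); (6|7)=-1, (6|7)=-1; sign (−1)^0·-1^0·-1^2 = +1.
(a,b)_11: α=7, u≡2; β=2, v≡3 (mod 11); (2|11)=-1, (3|11)=+1; sign (−1)^0·-1^2·+1^7 = +1.
(a,b)_31: α=1, u≡9; β=0, v≡1 (mod 31); (9|31)=+1, (1|31)=+1; sign (−1)^0·+1^0·+1^1 = +1.
(a,b)_29: α=1, u≡28; β=0, v≡10 (mod 29); (28|29)=+1, (10|29)=-1; sign (−1)^0·+1^0·-1^1 = -1.
(a,b)_3: α=-14, u≡2; β=-4, v≡1 (mod 3); (2|3)=-1, (1|3)=+1; sign (−1)^0·-1^-4·+1^-14 = +1.
(a,b)_2: α=23, β=4; u≡7, v≡7 (mod 8); ε(u)ε(v)=1·1, αω(v)=23·0, βω(u)=4·0; sum ≡ 1  ⇒  -1.
(a,b)_23: α=4, u≡2; β=1, v≡8 (mod 23); (2|23)=+1, (8|23)=+1; sign (−1)^0·+1^1·+1^4 = +1.
(a,b)_∞: sgn(-3658930)=−, sgn(4255)=+, so +1.
(a,b)_37: α=3, u≡4; β=1, v≡28 (mod 37); (4|37)=+1, (28|37)=+1; sign (−1)^0·+1^1·+1^3 = +1.
(a,b)_5: α=3, u≡4; β=1, v≡1 (mod 5); (4|5)=+1, (1|5)=+1; sign (−1)^0·+1^1·+1^3 = +1.
|Ram(-3658930, 4255)| = 2, even; anisotropic at {2, 29}.

[2, 29]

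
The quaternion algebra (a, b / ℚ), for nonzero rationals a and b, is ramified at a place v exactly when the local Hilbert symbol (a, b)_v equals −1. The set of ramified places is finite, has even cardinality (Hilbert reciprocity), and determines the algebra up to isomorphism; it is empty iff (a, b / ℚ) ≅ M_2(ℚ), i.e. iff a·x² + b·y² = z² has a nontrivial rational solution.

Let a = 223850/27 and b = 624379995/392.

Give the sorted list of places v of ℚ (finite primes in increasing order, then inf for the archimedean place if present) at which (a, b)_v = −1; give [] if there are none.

[3, 5, 19, 43]

Mod squares: a ≡ 222, b ≡ 15416790. Check v ∈ {∞, 2, 3, 5, 7, 11, 17, 19, 37, 43}.
v=37: a=37^1·(≡24), b=37^1·(≡13) mod 37; (24|37)=-1, (13|37)=-1; (−1)^{1·1·18}·(-1)^1·(-1)^1 = +1.
v=2: v_2(a)=1, v_2(b)=-3; units ≡ 7, 3 (mod 8); ε·ε+αω+βω = 1·1+1·1+-3·0 ≡ 0  ⇒  (a,b)_2 = +1.
v=11: a=11^2·(≡7), b=11^0·(≡9) mod 11; (7|11)=-1, (9|11)=+1; (−1)^{2·0·5}·(-1)^0·(+1)^2 = +1.
v=7: a=7^0·(≡3), b=7^-2·(≡1) mod 7; (3|7)=-1, (1|7)=+1; (−1)^{0·-2·3}·(-1)^-2·(+1)^0 = +1.
v=5: a=5^2·(≡2), b=5^1·(≡2) mod 5; (2|5)=-1, (2|5)=-1; (−1)^{2·1·2}·(-1)^1·(-1)^2 = -1.
v=3: a=3^-3·(≡2), b=3^5·(≡2) mod 3; (2|3)=-1, (2|3)=-1; (−1)^{-3·5·1}·(-1)^5·(-1)^-3 = -1.
v=∞: 222 > 0 and 15416790 > 0  ⇒  (a,b)_∞ = +1.
v=17: a=17^0·(≡13), b=17^1·(≡7) mod 17; (13|17)=+1, (7|17)=-1; (−1)^{0·1·8}·(+1)^1·(-1)^0 = +1.
v=19: a=19^0·(≡18), b=19^1·(≡15) mod 19; (18|19)=-1, (15|19)=-1; (−1)^{0·1·9}·(-1)^1·(-1)^0 = -1.
v=43: a=43^0·(≡22), b=43^1·(≡2) mod 43; (22|43)=-1, (2|43)=-1; (−1)^{0·1·21}·(-1)^1·(-1)^0 = -1.
|Ram(222, 15416790)| = 4, even; anisotropic at {3, 5, 19, 43}.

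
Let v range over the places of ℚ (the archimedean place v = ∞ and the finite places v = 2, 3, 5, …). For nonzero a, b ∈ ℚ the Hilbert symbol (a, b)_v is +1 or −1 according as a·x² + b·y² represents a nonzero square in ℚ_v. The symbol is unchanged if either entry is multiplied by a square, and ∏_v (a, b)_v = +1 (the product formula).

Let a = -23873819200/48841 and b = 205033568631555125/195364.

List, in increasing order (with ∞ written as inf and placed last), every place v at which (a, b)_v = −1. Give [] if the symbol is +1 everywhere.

(a, b) ≡ (-304513, 5) mod (ℚ^×)²; places V = {2, 5, 7, 11, 13, 17, 19, 31, 47, ∞}.
(a,b)_11: α=1, u≡1; β=2, v≡5 (mod 11); (1|11)=+1, (5|11)=+1; sign (−1)^0·+1^2·+1^1 = +1.
(a,b)_19: α=1, u≡17; β=4, v≡9 (mod 19); (17|19)=+1, (9|19)=+1; sign (−1)^0·+1^4·+1^1 = +1.
(a,b)_31: α=1, u≡8; β=2, v≡28 (mod 31); (8|31)=+1, (28|31)=+1; sign (−1)^0·+1^2·+1^1 = +1.
(a,b)_7: α=2, u≡2; β=2, v≡3 (mod 7); (2|7)=+1, (3|7)=-1; sign (−1)^0·+1^2·-1^2 = +1.
(a,b)_∞: sgn(-304513)=−, sgn(5)=+, so +1.
(a,b)_47: α=1, u≡27; β=2, v≡30 (mod 47); (27|47)=+1, (30|47)=-1; sign (−1)^0·+1^2·-1^1 = -1.
(a,b)_13: α=-2, u≡1; β=-2, v≡6 (mod 13); (1|13)=+1, (6|13)=-1; sign (−1)^0·+1^-2·-1^-2 = +1.
(a,b)_5: α=2, u≡2; β=3, v≡4 (mod 5); (2|5)=-1, (4|5)=+1; sign (−1)^0·-1^3·+1^2 = -1.
(a,b)_17: α=-2, u≡15; β=-2, v≡3 (mod 17); (15|17)=+1, (3|17)=-1; sign (−1)^0·+1^-2·-1^-2 = +1.
(a,b)_2: α=6, β=-2; u≡7, v≡5 (mod 8); ε(u)ε(v)=1·0, αω(v)=6·1, βω(u)=-2·0; sum ≡ 0  ⇒  +1.
|Ram(-304513, 5)| = 2, even; anisotropic at {5, 47}.

[5, 47]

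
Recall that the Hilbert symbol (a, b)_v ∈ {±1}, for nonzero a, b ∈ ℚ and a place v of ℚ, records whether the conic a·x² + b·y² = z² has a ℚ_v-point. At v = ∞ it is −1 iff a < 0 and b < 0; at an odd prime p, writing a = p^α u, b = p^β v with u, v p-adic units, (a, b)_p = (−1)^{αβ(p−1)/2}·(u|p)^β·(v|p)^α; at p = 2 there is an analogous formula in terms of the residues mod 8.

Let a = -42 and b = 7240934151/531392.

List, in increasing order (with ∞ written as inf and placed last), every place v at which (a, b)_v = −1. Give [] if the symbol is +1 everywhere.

[3, 7, 11, 37]

Mod squares: a ≡ -42, b ≡ 159137. Check v ∈ {∞, 2, 3, 7, 11, 17, 19, 23, 31, 37}.
v=2: v_2(a)=1, v_2(b)=-6; units ≡ 3, 1 (mod 8); ε·ε+αω+βω = 1·0+1·0+-6·1 ≡ 0  ⇒  (a,b)_2 = +1.
v=3: a=3^1·(≡1), b=3^2·(≡2) mod 3; (1|3)=+1, (2|3)=-1; (−1)^{1·2·1}·(+1)^2·(-1)^1 = -1.
v=31: a=31^0·(≡20), b=31^2·(≡10) mod 31; (20|31)=+1, (10|31)=+1; (−1)^{0·2·15}·(+1)^2·(+1)^0 = +1.
v=11: a=11^0·(≡2), b=11^3·(≡7) mod 11; (2|11)=-1, (7|11)=-1; (−1)^{0·3·5}·(-1)^3·(-1)^0 = -1.
v=∞: -42 < 0 and 159137 > 0  ⇒  (a,b)_∞ = +1.
v=23: a=23^0·(≡4), b=23^-1·(≡21) mod 23; (4|23)=+1, (21|23)=-1; (−1)^{0·-1·11}·(+1)^-1·(-1)^0 = +1.
v=19: a=19^0·(≡15), b=19^-2·(≡3) mod 19; (15|19)=-1, (3|19)=-1; (−1)^{0·-2·9}·(-1)^-2·(-1)^0 = +1.
v=17: a=17^0·(≡9), b=17^1·(≡7) mod 17; (9|17)=+1, (7|17)=-1; (−1)^{0·1·8}·(+1)^1·(-1)^0 = +1.
v=7: a=7^1·(≡1), b=7^0·(≡3) mod 7; (1|7)=+1, (3|7)=-1; (−1)^{1·0·3}·(+1)^0·(-1)^1 = -1.
v=37: a=37^0·(≡32), b=37^1·(≡16) mod 37; (32|37)=-1, (16|37)=+1; (−1)^{0·1·18}·(-1)^1·(+1)^0 = -1.
|Ram(-42, 159137)| = 4, even; anisotropic at {3, 7, 11, 37}.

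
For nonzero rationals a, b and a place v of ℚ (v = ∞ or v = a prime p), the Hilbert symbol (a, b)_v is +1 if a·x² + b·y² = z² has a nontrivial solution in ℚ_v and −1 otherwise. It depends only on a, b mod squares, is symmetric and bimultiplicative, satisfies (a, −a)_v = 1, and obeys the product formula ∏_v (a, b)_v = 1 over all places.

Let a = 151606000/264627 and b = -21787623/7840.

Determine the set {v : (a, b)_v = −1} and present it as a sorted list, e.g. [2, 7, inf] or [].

[2, 3, 13, 17]

Mod squares: a ≡ 23205, b ≡ -2470. Check v ∈ {∞, 2, 3, 5, 7, 11, 13, 17, 19}.
v=5: a=5^3·(≡4), b=5^-1·(≡4) mod 5; (4|5)=+1, (4|5)=+1; (−1)^{3·-1·2}·(+1)^-1·(+1)^3 = +1.
v=13: a=13^1·(≡1), b=13^1·(≡2) mod 13; (1|13)=+1, (2|13)=-1; (−1)^{1·1·6}·(+1)^1·(-1)^1 = -1.
v=17: a=17^1·(≡11), b=17^0·(≡12) mod 17; (11|17)=-1, (12|17)=-1; (−1)^{1·0·8}·(-1)^0·(-1)^1 = -1.
v=2: v_2(a)=4, v_2(b)=-5; units ≡ 5, 5 (mod 8); ε·ε+αω+βω = 0·0+4·1+-5·1 ≡ 1  ⇒  (a,b)_2 = -1.
v=3: a=3^-7·(≡1), b=3^6·(≡2) mod 3; (1|3)=+1, (2|3)=-1; (−1)^{-7·6·1}·(+1)^6·(-1)^-7 = -1.
v=∞: 23205 > 0 and -2470 < 0  ⇒  (a,b)_∞ = +1.
v=11: a=11^-2·(≡2), b=11^2·(≡5) mod 11; (2|11)=-1, (5|11)=+1; (−1)^{-2·2·5}·(-1)^2·(+1)^-2 = +1.
v=7: a=7^3·(≡1), b=7^-2·(≡4) mod 7; (1|7)=+1, (4|7)=+1; (−1)^{3·-2·3}·(+1)^-2·(+1)^3 = +1.
v=19: a=19^0·(≡7), b=19^1·(≡15) mod 19; (7|19)=+1, (15|19)=-1; (−1)^{0·1·9}·(+1)^1·(-1)^0 = +1.
(23205, -2470 / ℚ) ramifies at {2, 3, 13, 17}: a division algebra.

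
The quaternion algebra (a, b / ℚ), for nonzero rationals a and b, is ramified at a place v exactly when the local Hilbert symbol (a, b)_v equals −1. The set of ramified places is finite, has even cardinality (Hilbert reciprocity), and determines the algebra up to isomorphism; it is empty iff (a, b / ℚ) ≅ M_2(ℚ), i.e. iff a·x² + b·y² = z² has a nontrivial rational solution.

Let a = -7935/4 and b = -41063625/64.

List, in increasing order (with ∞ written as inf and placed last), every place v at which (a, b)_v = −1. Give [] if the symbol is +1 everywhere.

Mod squares: a ≡ -15, b ≡ -345. Check v ∈ {∞, 2, 3, 5, 23}.
v=∞: -15 < 0 and -345 < 0  ⇒  (a,b)_∞ = -1.
v=2: v_2(a)=-2, v_2(b)=-6; units ≡ 1, 7 (mod 8); ε·ε+αω+βω = 0·1+-2·0+-6·0 ≡ 0  ⇒  (a,b)_2 = +1.
v=3: a=3^1·(≡1), b=3^3·(≡2) mod 3; (1|3)=+1, (2|3)=-1; (−1)^{1·3·1}·(+1)^3·(-1)^1 = +1.
v=23: a=23^2·(≡2), b=23^3·(≡8) mod 23; (2|23)=+1, (8|23)=+1; (−1)^{2·3·11}·(+1)^3·(+1)^2 = +1.
v=5: a=5^1·(≡2), b=5^3·(≡4) mod 5; (2|5)=-1, (4|5)=+1; (−1)^{1·3·2}·(-1)^3·(+1)^1 = -1.
(-15, -345 / ℚ) ramifies at {5, ∞}: a division algebra.

[5, inf]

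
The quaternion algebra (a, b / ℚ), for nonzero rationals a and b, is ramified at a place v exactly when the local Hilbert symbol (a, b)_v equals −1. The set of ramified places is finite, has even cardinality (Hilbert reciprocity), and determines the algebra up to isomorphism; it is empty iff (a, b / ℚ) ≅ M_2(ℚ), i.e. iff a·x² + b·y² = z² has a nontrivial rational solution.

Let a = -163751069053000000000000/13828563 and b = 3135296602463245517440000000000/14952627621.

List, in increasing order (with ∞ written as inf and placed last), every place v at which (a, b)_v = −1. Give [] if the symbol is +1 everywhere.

(a, b) ≡ (-104951, 194909) mod (ℚ^×)²; places V = {2, 3, 5, 7, 11, 13, 29, 37, 41, 47, ∞}.
(a,b)_37: α=4, u≡8; β=6, v≡16 (mod 37); (8|37)=-1, (16|37)=+1; sign (−1)^0·-1^6·+1^4 = +1.
(a,b)_11: α=1, u≡8; β=1, v≡4 (mod 11); (8|11)=-1, (4|11)=+1; sign (−1)^1·-1^1·+1^1 = +1.
(a,b)_41: α=0, u≡9; β=2, v≡1 (mod 41); (9|41)=+1, (1|41)=+1; sign (−1)^0·+1^2·+1^0 = +1.
(a,b)_29: α=-3, u≡6; β=-5, v≡23 (mod 29); (6|29)=+1, (23|29)=+1; sign (−1)^0·+1^-5·+1^-3 = +1.
(a,b)_2: α=12, β=16; u≡1, v≡5 (mod 8); ε(u)ε(v)=0·0, αω(v)=12·1, βω(u)=16·0; sum ≡ 0  ⇒  +1.
(a,b)_∞: sgn(-104951)=−, sgn(194909)=+, so +1.
(a,b)_47: α=1, u≡5; β=1, v≡31 (mod 47); (5|47)=-1, (31|47)=-1; sign (−1)^1·-1^1·-1^1 = -1.
(a,b)_13: α=2, u≡6; β=3, v≡9 (mod 13); (6|13)=-1, (9|13)=+1; sign (−1)^0·-1^3·+1^2 = -1.
(a,b)_3: α=-4, u≡1; β=-6, v≡2 (mod 3); (1|3)=+1, (2|3)=-1; sign (−1)^0·+1^-6·-1^-4 = +1.
(a,b)_5: α=12, u≡4; β=10, v≡1 (mod 5); (4|5)=+1, (1|5)=+1; sign (−1)^0·+1^10·+1^12 = +1.
(a,b)_7: α=-1, u≡4; β=0, v≡4 (mod 7); (4|7)=+1, (4|7)=+1; sign (−1)^0·+1^0·+1^-1 = +1.
(-104951, 194909 / ℚ) ramifies at {13, 47}: a division algebra.

[13, 47]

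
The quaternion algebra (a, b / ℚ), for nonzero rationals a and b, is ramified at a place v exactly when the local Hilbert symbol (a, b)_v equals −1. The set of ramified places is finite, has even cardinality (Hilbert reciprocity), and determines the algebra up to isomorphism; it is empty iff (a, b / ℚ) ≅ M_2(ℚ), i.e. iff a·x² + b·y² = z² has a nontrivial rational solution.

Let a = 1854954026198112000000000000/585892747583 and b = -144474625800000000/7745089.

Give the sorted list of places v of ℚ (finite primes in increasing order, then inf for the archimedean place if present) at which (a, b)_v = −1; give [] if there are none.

[2, 13]

Mod squares: a ≡ 14586, b ≡ -2. Check v ∈ {∞, 2, 3, 5, 7, 11, 13, 17, 23, 31}.
v=31: a=31^2·(≡25), b=31^2·(≡26) mod 31; (25|31)=+1, (26|31)=-1; (−1)^{2·2·15}·(+1)^2·(-1)^2 = +1.
v=3: a=3^1·(≡2), b=3^2·(≡1) mod 3; (2|3)=-1, (1|3)=+1; (−1)^{1·2·1}·(-1)^2·(+1)^1 = +1.
v=17: a=17^7·(≡1), b=17^4·(≡16) mod 17; (1|17)=+1, (16|17)=+1; (−1)^{7·4·8}·(+1)^4·(+1)^7 = +1.
v=7: a=7^2·(≡3), b=7^0·(≡3) mod 7; (3|7)=-1, (3|7)=-1; (−1)^{2·0·3}·(-1)^0·(-1)^2 = +1.
v=13: a=13^-1·(≡1), b=13^0·(≡2) mod 13; (1|13)=+1, (2|13)=-1; (−1)^{-1·0·6}·(+1)^0·(-1)^-1 = -1.
v=11: a=11^-5·(≡2), b=11^-4·(≡1) mod 11; (2|11)=-1, (1|11)=+1; (−1)^{-5·-4·5}·(-1)^-4·(+1)^-5 = +1.
v=∞: 14586 > 0 and -2 < 0  ⇒  (a,b)_∞ = +1.
v=2: v_2(a)=17, v_2(b)=9; units ≡ 5, 7 (mod 8); ε·ε+αω+βω = 0·1+17·0+9·1 ≡ 1  ⇒  (a,b)_2 = -1.
v=5: a=5^12·(≡4), b=5^8·(≡3) mod 5; (4|5)=+1, (3|5)=-1; (−1)^{12·8·2}·(+1)^8·(-1)^12 = +1.
v=23: a=23^-4·(≡13), b=23^-2·(≡17) mod 23; (13|23)=+1, (17|23)=-1; (−1)^{-4·-2·11}·(+1)^-2·(-1)^-4 = +1.
|Ram(14586, -2)| = 2, even; anisotropic at {2, 13}.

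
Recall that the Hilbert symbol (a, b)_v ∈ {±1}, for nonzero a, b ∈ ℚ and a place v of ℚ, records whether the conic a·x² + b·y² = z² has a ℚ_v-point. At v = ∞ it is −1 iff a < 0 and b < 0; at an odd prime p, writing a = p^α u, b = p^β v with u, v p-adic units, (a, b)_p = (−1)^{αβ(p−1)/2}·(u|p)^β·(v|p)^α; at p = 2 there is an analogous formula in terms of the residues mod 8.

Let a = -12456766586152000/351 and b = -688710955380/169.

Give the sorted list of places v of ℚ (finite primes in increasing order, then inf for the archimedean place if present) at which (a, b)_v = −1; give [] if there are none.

[13, 17, 41, inf]

Mod squares: a ≡ -59394855, b ≡ -198645. Check v ∈ {∞, 2, 3, 5, 7, 13, 17, 19, 23, 41}.
v=2: v_2(a)=6, v_2(b)=2; units ≡ 1, 3 (mod 8); ε·ε+αω+βω = 0·1+6·1+2·0 ≡ 0  ⇒  (a,b)_2 = +1.
v=17: a=17^3·(≡2), b=17^1·(≡10) mod 17; (2|17)=+1, (10|17)=-1; (−1)^{3·1·8}·(+1)^1·(-1)^3 = -1.
v=13: a=13^-1·(≡5), b=13^-2·(≡7) mod 13; (5|13)=-1, (7|13)=-1; (−1)^{-1·-2·6}·(-1)^-2·(-1)^-1 = -1.
v=7: a=7^2·(≡5), b=7^4·(≡2) mod 7; (5|7)=-1, (2|7)=+1; (−1)^{2·4·3}·(-1)^4·(+1)^2 = +1.
v=5: a=5^3·(≡4), b=5^1·(≡1) mod 5; (4|5)=+1, (1|5)=+1; (−1)^{3·1·2}·(+1)^1·(+1)^3 = +1.
v=∞: -59394855 < 0 and -198645 < 0  ⇒  (a,b)_∞ = -1.
v=3: a=3^-3·(≡2), b=3^1·(≡1) mod 3; (2|3)=-1, (1|3)=+1; (−1)^{-3·1·1}·(-1)^1·(+1)^-3 = +1.
v=23: a=23^1·(≡13), b=23^0·(≡18) mod 23; (13|23)=+1, (18|23)=+1; (−1)^{1·0·11}·(+1)^0·(+1)^1 = +1.
v=19: a=19^3·(≡16), b=19^3·(≡13) mod 19; (16|19)=+1, (13|19)=-1; (−1)^{3·3·9}·(+1)^3·(-1)^3 = +1.
v=41: a=41^1·(≡39), b=41^1·(≡30) mod 41; (39|41)=+1, (30|41)=-1; (−1)^{1·1·20}·(+1)^1·(-1)^1 = -1.
Ram(-59394855, -198645) = {13, 17, 41, ∞}; no ℚ_13-point on the conic.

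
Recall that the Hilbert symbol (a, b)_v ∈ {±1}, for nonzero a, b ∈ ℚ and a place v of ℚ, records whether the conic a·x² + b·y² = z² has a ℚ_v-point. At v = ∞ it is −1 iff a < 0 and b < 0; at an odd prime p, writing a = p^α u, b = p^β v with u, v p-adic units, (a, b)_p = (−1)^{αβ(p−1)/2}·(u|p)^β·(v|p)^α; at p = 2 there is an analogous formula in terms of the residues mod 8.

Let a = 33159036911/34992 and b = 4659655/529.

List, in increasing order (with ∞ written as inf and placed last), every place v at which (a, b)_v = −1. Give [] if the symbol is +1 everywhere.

[5, 7, 17, 19]

Mod squares: a ≡ 245157, b ≡ 95095. Check v ∈ {∞, 2, 3, 5, 7, 11, 13, 17, 19, 23}.
v=19: a=19^1·(≡10), b=19^1·(≡15) mod 19; (10|19)=-1, (15|19)=-1; (−1)^{1·1·9}·(-1)^1·(-1)^1 = -1.
v=17: a=17^1·(≡14), b=17^0·(≡3) mod 17; (14|17)=-1, (3|17)=-1; (−1)^{1·0·8}·(-1)^0·(-1)^1 = -1.
v=3: a=3^-7·(≡2), b=3^0·(≡1) mod 3; (2|3)=-1, (1|3)=+1; (−1)^{-7·0·1}·(-1)^0·(+1)^-7 = +1.
v=2: v_2(a)=-4, v_2(b)=0; units ≡ 5, 7 (mod 8); ε·ε+αω+βω = 0·1+-4·0+0·1 ≡ 0  ⇒  (a,b)_2 = +1.
v=23: a=23^1·(≡19), b=23^-2·(≡16) mod 23; (19|23)=-1, (16|23)=+1; (−1)^{1·-2·11}·(-1)^-2·(+1)^1 = +1.
v=5: a=5^0·(≡3), b=5^1·(≡4) mod 5; (3|5)=-1, (4|5)=+1; (−1)^{0·1·2}·(-1)^1·(+1)^0 = -1.
v=∞: 245157 > 0 and 95095 > 0  ⇒  (a,b)_∞ = +1.
v=11: a=11^1·(≡4), b=11^1·(≡6) mod 11; (4|11)=+1, (6|11)=-1; (−1)^{1·1·5}·(+1)^1·(-1)^1 = +1.
v=7: a=7^4·(≡6), b=7^3·(≡3) mod 7; (6|7)=-1, (3|7)=-1; (−1)^{4·3·3}·(-1)^3·(-1)^4 = -1.
v=13: a=13^2·(≡1), b=13^1·(≡10) mod 13; (1|13)=+1, (10|13)=+1; (−1)^{2·1·6}·(+1)^1·(+1)^2 = +1.
Ram(245157, 95095) = {5, 7, 17, 19}; no ℚ_5-point on the conic.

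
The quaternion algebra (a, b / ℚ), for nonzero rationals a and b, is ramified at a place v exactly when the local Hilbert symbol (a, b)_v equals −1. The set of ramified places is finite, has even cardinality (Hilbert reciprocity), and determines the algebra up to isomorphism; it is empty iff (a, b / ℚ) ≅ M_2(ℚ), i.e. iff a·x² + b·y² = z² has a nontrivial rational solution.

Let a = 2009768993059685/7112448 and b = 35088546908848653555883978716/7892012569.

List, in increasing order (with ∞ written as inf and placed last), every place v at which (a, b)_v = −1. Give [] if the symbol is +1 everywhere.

(a, b) ≡ (6361355, 31) mod (ℚ^×)²; places V = {2, 3, 5, 7, 11, 13, 29, 31, 37, 41, ∞}.
(a,b)_∞: sgn(6361355)=+, sgn(31)=+, so +1.
(a,b)_5: α=1, u≡4; β=0, v≡4 (mod 5); (4|5)=+1, (4|5)=+1; sign (−1)^0·+1^0·+1^1 = +1.
(a,b)_31: α=3, u≡28; β=7, v≡10 (mod 31); (28|31)=+1, (10|31)=+1; sign (−1)^1·+1^7·+1^3 = -1.
(a,b)_7: α=-3, u≡2; β=-8, v≡5 (mod 7); (2|7)=+1, (5|7)=-1; sign (−1)^0·+1^-8·-1^-3 = -1.
(a,b)_13: α=1, u≡8; β=2, v≡5 (mod 13); (8|13)=-1, (5|13)=-1; sign (−1)^0·-1^2·-1^1 = -1.
(a,b)_41: α=3, u≡34; β=4, v≡20 (mod 41); (34|41)=-1, (20|41)=+1; sign (−1)^0·-1^4·+1^3 = +1.
(a,b)_3: α=-4, u≡2; β=8, v≡1 (mod 3); (2|3)=-1, (1|3)=+1; sign (−1)^0·-1^8·+1^-4 = +1.
(a,b)_2: α=-8, β=2; u≡3, v≡7 (mod 8); ε(u)ε(v)=1·1, αω(v)=-8·0, βω(u)=2·1; sum ≡ 1  ⇒  -1.
(a,b)_37: α=2, u≡14; β=-2, v≡32 (mod 37); (14|37)=-1, (32|37)=-1; sign (−1)^0·-1^-2·-1^2 = +1.
(a,b)_11: α=1, u≡10; β=2, v≡9 (mod 11); (10|11)=-1, (9|11)=+1; sign (−1)^0·-1^2·+1^1 = +1.
(a,b)_29: α=0, u≡8; β=2, v≡3 (mod 29); (8|29)=-1, (3|29)=-1; sign (−1)^0·-1^2·-1^0 = +1.
(6361355, 31 / ℚ) ramifies at {2, 7, 13, 31}: a division algebra.

[2, 7, 13, 31]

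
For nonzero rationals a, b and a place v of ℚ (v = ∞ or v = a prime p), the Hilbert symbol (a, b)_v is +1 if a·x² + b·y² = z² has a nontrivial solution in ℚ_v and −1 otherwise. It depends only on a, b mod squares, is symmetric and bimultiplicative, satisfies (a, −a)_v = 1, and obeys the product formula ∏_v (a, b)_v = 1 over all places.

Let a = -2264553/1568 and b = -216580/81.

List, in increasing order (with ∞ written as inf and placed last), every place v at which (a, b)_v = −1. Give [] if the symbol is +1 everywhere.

[2, inf]

(a, b) ≡ (-1394, -1105) mod (ℚ^×)²; places V = {2, 3, 5, 7, 13, 17, 19, 41, ∞}.
(a,b)_7: α=-2, u≡6; β=2, v≡1 (mod 7); (6|7)=-1, (1|7)=+1; sign (−1)^0·-1^2·+1^-2 = +1.
(a,b)_19: α=2, u≡13; β=0, v≡4 (mod 19); (13|19)=-1, (4|19)=+1; sign (−1)^0·-1^0·+1^2 = +1.
(a,b)_3: α=2, u≡1; β=-4, v≡2 (mod 3); (1|3)=+1, (2|3)=-1; sign (−1)^0·+1^-4·-1^2 = +1.
(a,b)_17: α=1, u≡5; β=1, v≡6 (mod 17); (5|17)=-1, (6|17)=-1; sign (−1)^0·-1^1·-1^1 = +1.
(a,b)_41: α=1, u≡24; β=0, v≡18 (mod 41); (24|41)=-1, (18|41)=+1; sign (−1)^0·-1^0·+1^1 = +1.
(a,b)_13: α=0, u≡1; β=1, v≡2 (mod 13); (1|13)=+1, (2|13)=-1; sign (−1)^0·+1^1·-1^0 = +1.
(a,b)_2: α=-5, β=2; u≡7, v≡7 (mod 8); ε(u)ε(v)=1·1, αω(v)=-5·0, βω(u)=2·0; sum ≡ 1  ⇒  -1.
(a,b)_∞: sgn(-1394)=−, sgn(-1105)=−, so -1.
(a,b)_5: α=0, u≡4; β=1, v≡4 (mod 5); (4|5)=+1, (4|5)=+1; sign (−1)^0·+1^1·+1^0 = +1.
(-1394, -1105 / ℚ) ramifies at {2, ∞}: a division algebra.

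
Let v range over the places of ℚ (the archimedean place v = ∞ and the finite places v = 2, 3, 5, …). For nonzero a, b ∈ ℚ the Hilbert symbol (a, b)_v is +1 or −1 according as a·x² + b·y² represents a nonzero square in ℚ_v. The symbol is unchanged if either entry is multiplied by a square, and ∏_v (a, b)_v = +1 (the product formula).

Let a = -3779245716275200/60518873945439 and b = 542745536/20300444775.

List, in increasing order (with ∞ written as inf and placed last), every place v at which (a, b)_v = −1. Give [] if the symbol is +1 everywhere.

(a, b) ≡ (-36777, 625209) mod (ℚ^×)²; places V = {2, 3, 5, 7, 13, 17, 23, 41, ∞}.
(a,b)_2: α=20, β=6; u≡7, v≡1 (mod 8); ε(u)ε(v)=1·0, αω(v)=20·0, βω(u)=6·0; sum ≡ 0  ⇒  +1.
(a,b)_5: α=2, u≡3; β=-2, v≡1 (mod 5); (3|5)=-1, (1|5)=+1; sign (−1)^0·-1^-2·+1^2 = +1.
(a,b)_7: α=-2, u≡4; β=0, v≡2 (mod 7); (4|7)=+1, (2|7)=+1; sign (−1)^0·+1^0·+1^-2 = +1.
(a,b)_∞: sgn(-36777)=−, sgn(625209)=+, so +1.
(a,b)_17: α=2, u≡11; β=1, v≡11 (mod 17); (11|17)=-1, (11|17)=-1; sign (−1)^0·-1^1·-1^2 = -1.
(a,b)_3: α=-9, u≡2; β=-7, v≡2 (mod 3); (2|3)=-1, (2|3)=-1; sign (−1)^1·-1^-7·-1^-9 = -1.
(a,b)_41: α=1, u≡10; β=1, v≡17 (mod 41); (10|41)=+1, (17|41)=-1; sign (−1)^0·+1^1·-1^1 = -1.
(a,b)_23: α=3, u≡7; β=3, v≡5 (mod 23); (7|23)=-1, (5|23)=-1; sign (−1)^1·-1^3·-1^3 = -1.
(a,b)_13: α=-7, u≡5; β=-5, v≡6 (mod 13); (5|13)=-1, (6|13)=-1; sign (−1)^0·-1^-5·-1^-7 = +1.
|Ram(-36777, 625209)| = 4, even; anisotropic at {3, 17, 23, 41}.

[3, 17, 23, 41]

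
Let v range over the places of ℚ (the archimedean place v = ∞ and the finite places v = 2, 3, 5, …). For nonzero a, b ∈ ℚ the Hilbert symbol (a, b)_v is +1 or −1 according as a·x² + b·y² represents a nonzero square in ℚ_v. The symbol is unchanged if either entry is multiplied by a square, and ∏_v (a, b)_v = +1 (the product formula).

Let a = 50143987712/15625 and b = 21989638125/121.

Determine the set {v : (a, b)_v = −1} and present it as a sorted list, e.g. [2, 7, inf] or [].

(a, b) ≡ (3458, 221) mod (ℚ^×)²; places V = {2, 3, 5, 7, 11, 13, 17, 19, ∞}.
(a,b)_11: α=0, u≡1; β=-2, v≡4 (mod 11); (1|11)=+1, (4|11)=+1; sign (−1)^0·+1^-2·+1^0 = +1.
(a,b)_2: α=11, β=0; u≡1, v≡5 (mod 8); ε(u)ε(v)=0·0, αω(v)=11·1, βω(u)=0·0; sum ≡ 1  ⇒  -1.
(a,b)_5: α=-6, u≡2; β=4, v≡1 (mod 5); (2|5)=-1, (1|5)=+1; sign (−1)^0·-1^4·+1^-6 = +1.
(a,b)_19: α=1, u≡11; β=2, v≡8 (mod 19); (11|19)=+1, (8|19)=-1; sign (−1)^0·+1^2·-1^1 = -1.
(a,b)_17: α=2, u≡6; β=1, v≡2 (mod 17); (6|17)=-1, (2|17)=+1; sign (−1)^0·-1^1·+1^2 = -1.
(a,b)_13: α=1, u≡7; β=1, v≡3 (mod 13); (7|13)=-1, (3|13)=+1; sign (−1)^0·-1^1·+1^1 = -1.
(a,b)_7: α=3, u≡2; β=2, v≡4 (mod 7); (2|7)=+1, (4|7)=+1; sign (−1)^0·+1^2·+1^3 = +1.
(a,b)_3: α=0, u≡2; β=2, v≡2 (mod 3); (2|3)=-1, (2|3)=-1; sign (−1)^0·-1^2·-1^0 = +1.
(a,b)_∞: sgn(3458)=+, sgn(221)=+, so +1.
|Ram(3458, 221)| = 4, even; anisotropic at {2, 13, 17, 19}.

[2, 13, 17, 19]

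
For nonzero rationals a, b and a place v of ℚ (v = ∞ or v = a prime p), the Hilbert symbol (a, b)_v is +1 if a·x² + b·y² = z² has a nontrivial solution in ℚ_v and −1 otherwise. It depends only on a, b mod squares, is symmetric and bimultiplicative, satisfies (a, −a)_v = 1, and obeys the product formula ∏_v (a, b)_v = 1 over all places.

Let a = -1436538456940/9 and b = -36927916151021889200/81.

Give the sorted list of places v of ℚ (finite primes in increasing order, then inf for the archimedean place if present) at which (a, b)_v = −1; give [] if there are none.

[5, 23, 47, inf]

(a, b) ≡ (-115, -55883) mod (ℚ^×)²; places V = {2, 3, 5, 23, 29, 41, 47, ∞}.
(a,b)_23: α=1, u≡1; β=2, v≡10 (mod 23); (1|23)=+1, (10|23)=-1; sign (−1)^0·+1^2·-1^1 = -1.
(a,b)_5: α=1, u≡3; β=2, v≡2 (mod 5); (3|5)=-1, (2|5)=-1; sign (−1)^0·-1^2·-1^1 = -1.
(a,b)_41: α=2, u≡23; β=3, v≡25 (mod 41); (23|41)=+1, (25|41)=+1; sign (−1)^0·+1^3·+1^2 = +1.
(a,b)_2: α=2, β=4; u≡5, v≡5 (mod 8); ε(u)ε(v)=0·0, αω(v)=2·1, βω(u)=4·1; sum ≡ 0  ⇒  +1.
(a,b)_3: α=-2, u≡2; β=-4, v≡1 (mod 3); (2|3)=-1, (1|3)=+1; sign (−1)^0·-1^-4·+1^-2 = +1.
(a,b)_47: α=2, u≡35; β=3, v≡30 (mod 47); (35|47)=-1, (30|47)=-1; sign (−1)^0·-1^3·-1^2 = -1.
(a,b)_∞: sgn(-115)=−, sgn(-55883)=−, so -1.
(a,b)_29: α=2, u≡1; β=3, v≡20 (mod 29); (1|29)=+1, (20|29)=+1; sign (−1)^0·+1^3·+1^2 = +1.
Ram(-115, -55883) = {5, 23, 47, ∞}; no ℚ_5-point on the conic.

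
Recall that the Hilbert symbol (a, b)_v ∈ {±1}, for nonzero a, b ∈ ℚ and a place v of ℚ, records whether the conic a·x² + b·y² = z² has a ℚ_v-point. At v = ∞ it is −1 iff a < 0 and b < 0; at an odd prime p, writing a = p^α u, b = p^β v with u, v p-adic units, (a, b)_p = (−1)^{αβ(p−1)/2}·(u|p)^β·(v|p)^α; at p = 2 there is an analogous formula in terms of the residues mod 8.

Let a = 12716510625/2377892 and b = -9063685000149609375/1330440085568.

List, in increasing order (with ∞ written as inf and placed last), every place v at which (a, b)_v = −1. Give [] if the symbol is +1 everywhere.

[13, 17]

Mod squares: a ≡ 4641, b ≡ -119. Check v ∈ {∞, 2, 3, 5, 7, 11, 13, 17, 19}.
v=13: a=13^3·(≡7), b=13^4·(≡2) mod 13; (7|13)=-1, (2|13)=-1; (−1)^{3·4·6}·(-1)^4·(-1)^3 = -1.
v=11: a=11^-2·(≡10), b=11^-4·(≡2) mod 11; (10|11)=-1, (2|11)=-1; (−1)^{-2·-4·5}·(-1)^-4·(-1)^-2 = +1.
v=∞: 4641 > 0 and -119 < 0  ⇒  (a,b)_∞ = +1.
v=19: a=19^0·(≡9), b=19^2·(≡3) mod 19; (9|19)=+1, (3|19)=-1; (−1)^{0·2·9}·(+1)^2·(-1)^0 = +1.
v=17: a=17^-3·(≡8), b=17^-5·(≡5) mod 17; (8|17)=+1, (5|17)=-1; (−1)^{-3·-5·8}·(+1)^-5·(-1)^-3 = -1.
v=7: a=7^3·(≡5), b=7^3·(≡4) mod 7; (5|7)=-1, (4|7)=+1; (−1)^{3·3·3}·(-1)^3·(+1)^3 = +1.
v=2: v_2(a)=-2, v_2(b)=-6; units ≡ 1, 1 (mod 8); ε·ε+αω+βω = 0·0+-2·0+-6·0 ≡ 0  ⇒  (a,b)_2 = +1.
v=5: a=5^4·(≡1), b=5^8·(≡4) mod 5; (1|5)=+1, (4|5)=+1; (−1)^{4·8·2}·(+1)^8·(+1)^4 = +1.
v=3: a=3^3·(≡2), b=3^8·(≡1) mod 3; (2|3)=-1, (1|3)=+1; (−1)^{3·8·1}·(-1)^8·(+1)^3 = +1.
|Ram(4641, -119)| = 2, even; anisotropic at {13, 17}.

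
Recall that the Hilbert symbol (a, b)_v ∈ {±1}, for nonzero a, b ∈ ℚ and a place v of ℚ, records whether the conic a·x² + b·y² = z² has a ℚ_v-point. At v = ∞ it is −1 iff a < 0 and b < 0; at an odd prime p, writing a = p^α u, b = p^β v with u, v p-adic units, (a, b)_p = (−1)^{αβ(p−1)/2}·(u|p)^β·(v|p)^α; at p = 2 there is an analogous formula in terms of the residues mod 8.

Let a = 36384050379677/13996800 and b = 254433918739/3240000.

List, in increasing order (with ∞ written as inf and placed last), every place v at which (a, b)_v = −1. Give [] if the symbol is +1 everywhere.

[2, 7]

(a, b) ≡ (231, 91) mod (ℚ^×)²; places V = {2, 3, 5, 7, 11, 13, 19, 23, ∞}.
(a,b)_∞: sgn(231)=+, sgn(91)=+, so +1.
(a,b)_5: α=-2, u≡1; β=-4, v≡1 (mod 5); (1|5)=+1, (1|5)=+1; sign (−1)^0·+1^-4·+1^-2 = +1.
(a,b)_3: α=-7, u≡2; β=-4, v≡1 (mod 3); (2|3)=-1, (1|3)=+1; sign (−1)^0·-1^-4·+1^-7 = +1.
(a,b)_2: α=-8, β=-6; u≡7, v≡3 (mod 8); ε(u)ε(v)=1·1, αω(v)=-8·1, βω(u)=-6·0; sum ≡ 1  ⇒  -1.
(a,b)_13: α=2, u≡10; β=1, v≡7 (mod 13); (10|13)=+1, (7|13)=-1; sign (−1)^0·+1^1·-1^2 = +1.
(a,b)_19: α=2, u≡8; β=2, v≡3 (mod 19); (8|19)=-1, (3|19)=-1; sign (−1)^0·-1^2·-1^2 = +1.
(a,b)_7: α=1, u≡3; β=1, v≡6 (mod 7); (3|7)=-1, (6|7)=-1; sign (−1)^1·-1^1·-1^1 = -1.
(a,b)_11: α=5, u≡8; β=4, v≡1 (mod 11); (8|11)=-1, (1|11)=+1; sign (−1)^0·-1^4·+1^5 = +1.
(a,b)_23: α=2, u≡13; β=2, v≡7 (mod 23); (13|23)=+1, (7|23)=-1; sign (−1)^0·+1^2·-1^2 = +1.
Ram(231, 91) = {2, 7}; no ℚ_2-point on the conic.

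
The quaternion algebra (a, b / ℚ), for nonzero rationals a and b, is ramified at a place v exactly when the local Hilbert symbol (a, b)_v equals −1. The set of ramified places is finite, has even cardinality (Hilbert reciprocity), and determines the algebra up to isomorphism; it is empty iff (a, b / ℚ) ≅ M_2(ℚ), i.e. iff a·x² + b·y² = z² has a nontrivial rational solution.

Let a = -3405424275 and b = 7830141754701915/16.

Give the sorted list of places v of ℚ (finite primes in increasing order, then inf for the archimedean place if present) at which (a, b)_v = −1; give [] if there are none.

Mod squares: a ≡ -11, b ≡ 64515. Check v ∈ {∞, 2, 3, 5, 11, 17, 23}.
v=17: a=17^2·(≡7), b=17^3·(≡16) mod 17; (7|17)=-1, (16|17)=+1; (−1)^{2·3·8}·(-1)^3·(+1)^2 = -1.
v=11: a=11^1·(≡8), b=11^3·(≡6) mod 11; (8|11)=-1, (6|11)=-1; (−1)^{1·3·5}·(-1)^3·(-1)^1 = -1.
v=23: a=23^2·(≡18), b=23^3·(≡11) mod 23; (18|23)=+1, (11|23)=-1; (−1)^{2·3·11}·(+1)^3·(-1)^2 = +1.
v=5: a=5^2·(≡4), b=5^1·(≡3) mod 5; (4|5)=+1, (3|5)=-1; (−1)^{2·1·2}·(+1)^1·(-1)^2 = +1.
v=2: v_2(a)=0, v_2(b)=-4; units ≡ 5, 3 (mod 8); ε·ε+αω+βω = 0·1+0·1+-4·1 ≡ 0  ⇒  (a,b)_2 = +1.
v=∞: -11 < 0 and 64515 > 0  ⇒  (a,b)_∞ = +1.
v=3: a=3^4·(≡1), b=3^9·(≡1) mod 3; (1|3)=+1, (1|3)=+1; (−1)^{4·9·1}·(+1)^9·(+1)^4 = +1.
(-11, 64515 / ℚ) ramifies at {11, 17}: a division algebra.

[11, 17]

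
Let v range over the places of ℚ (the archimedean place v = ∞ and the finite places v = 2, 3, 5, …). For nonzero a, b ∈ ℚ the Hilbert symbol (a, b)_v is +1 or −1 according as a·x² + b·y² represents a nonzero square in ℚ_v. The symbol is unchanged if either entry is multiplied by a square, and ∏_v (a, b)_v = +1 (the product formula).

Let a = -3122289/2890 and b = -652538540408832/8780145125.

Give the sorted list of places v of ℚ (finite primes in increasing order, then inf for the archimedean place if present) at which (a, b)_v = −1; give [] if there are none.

[2, inf]

Mod squares: a ≡ -10, b ≡ -385. Check v ∈ {∞, 2, 3, 5, 7, 11, 17, 19, 29, 31}.
v=31: a=31^2·(≡23), b=31^0·(≡8) mod 31; (23|31)=-1, (8|31)=+1; (−1)^{2·0·15}·(-1)^0·(+1)^2 = +1.
v=29: a=29^0·(≡12), b=29^-2·(≡10) mod 29; (12|29)=-1, (10|29)=-1; (−1)^{0·-2·14}·(-1)^-2·(-1)^0 = +1.
v=2: v_2(a)=-1, v_2(b)=14; units ≡ 3, 7 (mod 8); ε·ε+αω+βω = 1·1+-1·0+14·1 ≡ 1  ⇒  (a,b)_2 = -1.
v=3: a=3^2·(≡2), b=3^4·(≡2) mod 3; (2|3)=-1, (2|3)=-1; (−1)^{2·4·1}·(-1)^4·(-1)^2 = +1.
v=19: a=19^2·(≡17), b=19^4·(≡2) mod 19; (17|19)=+1, (2|19)=-1; (−1)^{2·4·9}·(+1)^4·(-1)^2 = +1.
v=5: a=5^-1·(≡2), b=5^-3·(≡3) mod 5; (2|5)=-1, (3|5)=-1; (−1)^{-1·-3·2}·(-1)^-3·(-1)^-1 = +1.
v=∞: -10 < 0 and -385 < 0  ⇒  (a,b)_∞ = -1.
v=17: a=17^-2·(≡5), b=17^-4·(≡11) mod 17; (5|17)=-1, (11|17)=-1; (−1)^{-2·-4·8}·(-1)^-4·(-1)^-2 = +1.
v=7: a=7^0·(≡2), b=7^3·(≡4) mod 7; (2|7)=+1, (4|7)=+1; (−1)^{0·3·3}·(+1)^3·(+1)^0 = +1.
v=11: a=11^0·(≡9), b=11^1·(≡4) mod 11; (9|11)=+1, (4|11)=+1; (−1)^{0·1·5}·(+1)^1·(+1)^0 = +1.
(-10, -385 / ℚ) ramifies at {2, ∞}: a division algebra.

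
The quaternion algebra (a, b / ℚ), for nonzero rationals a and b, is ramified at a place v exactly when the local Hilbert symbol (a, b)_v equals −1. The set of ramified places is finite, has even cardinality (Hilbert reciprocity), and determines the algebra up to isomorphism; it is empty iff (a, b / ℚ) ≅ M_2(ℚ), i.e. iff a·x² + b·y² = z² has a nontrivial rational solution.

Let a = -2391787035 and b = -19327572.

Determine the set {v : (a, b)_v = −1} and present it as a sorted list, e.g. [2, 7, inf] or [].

[5, 11, 29, inf]

(a, b) ≡ (-27115, -493) mod (ℚ^×)²; places V = {2, 3, 5, 11, 17, 29, ∞}.
(a,b)_17: α=1, u≡5; β=1, v≡10 (mod 17); (5|17)=-1, (10|17)=-1; sign (−1)^0·-1^1·-1^1 = +1.
(a,b)_29: α=1, u≡5; β=1, v≡10 (mod 29); (5|29)=+1, (10|29)=-1; sign (−1)^0·+1^1·-1^1 = -1.
(a,b)_5: α=1, u≡3; β=0, v≡3 (mod 5); (3|5)=-1, (3|5)=-1; sign (−1)^0·-1^0·-1^1 = -1.
(a,b)_∞: sgn(-27115)=−, sgn(-493)=−, so -1.
(a,b)_2: α=0, β=2; u≡5, v≡3 (mod 8); ε(u)ε(v)=0·1, αω(v)=0·1, βω(u)=2·1; sum ≡ 0  ⇒  +1.
(a,b)_3: α=6, u≡2; β=4, v≡2 (mod 3); (2|3)=-1, (2|3)=-1; sign (−1)^0·-1^4·-1^6 = +1.
(a,b)_11: α=3, u≡8; β=2, v≡10 (mod 11); (8|11)=-1, (10|11)=-1; sign (−1)^0·-1^2·-1^3 = -1.
Ram(-27115, -493) = {5, 11, 29, ∞}; no ℚ_5-point on the conic.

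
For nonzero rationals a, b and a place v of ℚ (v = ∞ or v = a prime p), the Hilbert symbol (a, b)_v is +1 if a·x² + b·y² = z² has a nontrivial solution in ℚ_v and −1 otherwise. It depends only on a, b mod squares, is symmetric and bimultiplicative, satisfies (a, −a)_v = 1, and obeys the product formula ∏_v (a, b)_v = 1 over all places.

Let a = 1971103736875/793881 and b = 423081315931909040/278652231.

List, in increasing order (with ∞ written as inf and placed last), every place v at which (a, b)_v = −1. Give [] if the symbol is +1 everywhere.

(a, b) ≡ (91, 1365) mod (ℚ^×)²; places V = {2, 3, 5, 7, 11, 13, 23, 29, ∞}.
(a,b)_29: α=4, u≡20; β=6, v≡8 (mod 29); (20|29)=+1, (8|29)=-1; sign (−1)^0·+1^6·-1^4 = +1.
(a,b)_7: α=3, u≡3; β=5, v≡3 (mod 7); (3|7)=-1, (3|7)=-1; sign (−1)^1·-1^5·-1^3 = -1.
(a,b)_3: α=-8, u≡1; β=-11, v≡2 (mod 3); (1|3)=+1, (2|3)=-1; sign (−1)^0·+1^-11·-1^-8 = +1.
(a,b)_5: α=4, u≡4; β=1, v≡3 (mod 5); (4|5)=+1, (3|5)=-1; sign (−1)^0·+1^1·-1^4 = +1.
(a,b)_23: α=0, u≡5; β=2, v≡4 (mod 23); (5|23)=-1, (4|23)=+1; sign (−1)^0·-1^2·+1^0 = +1.
(a,b)_11: α=-2, u≡4; β=-2, v≡9 (mod 11); (4|11)=+1, (9|11)=+1; sign (−1)^0·+1^-2·+1^-2 = +1.
(a,b)_13: α=1, u≡8; β=-1, v≡12 (mod 13); (8|13)=-1, (12|13)=+1; sign (−1)^0·-1^-1·+1^1 = -1.
(a,b)_2: α=0, β=4; u≡3, v≡5 (mod 8); ε(u)ε(v)=1·0, αω(v)=0·1, βω(u)=4·1; sum ≡ 0  ⇒  +1.
(a,b)_∞: sgn(91)=+, sgn(1365)=+, so +1.
|Ram(91, 1365)| = 2, even; anisotropic at {7, 13}.

[7, 13]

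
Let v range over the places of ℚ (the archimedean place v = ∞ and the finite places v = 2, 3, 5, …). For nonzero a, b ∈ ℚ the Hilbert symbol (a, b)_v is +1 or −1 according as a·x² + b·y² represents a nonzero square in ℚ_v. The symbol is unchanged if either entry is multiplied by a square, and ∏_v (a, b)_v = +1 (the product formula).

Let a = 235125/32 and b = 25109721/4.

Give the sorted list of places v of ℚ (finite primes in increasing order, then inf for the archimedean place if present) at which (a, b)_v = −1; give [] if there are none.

[11, 23, 31, 43]

(a, b) ≡ (2090, 2789969) mod (ℚ^×)²; places V = {2, 3, 5, 7, 11, 13, 19, 23, 31, 43, ∞}.
(a,b)_2: α=-5, β=-2; u≡5, v≡1 (mod 8); ε(u)ε(v)=0·0, αω(v)=-5·0, βω(u)=-2·1; sum ≡ 0  ⇒  +1.
(a,b)_5: α=3, u≡3; β=0, v≡4 (mod 5); (3|5)=-1, (4|5)=+1; sign (−1)^0·-1^0·+1^3 = +1.
(a,b)_11: α=1, u≡9; β=0, v≡8 (mod 11); (9|11)=+1, (8|11)=-1; sign (−1)^0·+1^0·-1^1 = -1.
(a,b)_43: α=0, u≡39; β=1, v≡34 (mod 43); (39|43)=-1, (34|43)=-1; sign (−1)^0·-1^1·-1^0 = -1.
(a,b)_7: α=0, u≡4; β=1, v≡4 (mod 7); (4|7)=+1, (4|7)=+1; sign (−1)^0·+1^1·+1^0 = +1.
(a,b)_13: α=0, u≡12; β=1, v≡4 (mod 13); (12|13)=+1, (4|13)=+1; sign (−1)^0·+1^1·+1^0 = +1.
(a,b)_∞: sgn(2090)=+, sgn(2789969)=+, so +1.
(a,b)_19: α=1, u≡18; β=0, v≡6 (mod 19); (18|19)=-1, (6|19)=+1; sign (−1)^0·-1^0·+1^1 = +1.
(a,b)_3: α=2, u≡2; β=2, v≡2 (mod 3); (2|3)=-1, (2|3)=-1; sign (−1)^0·-1^2·-1^2 = +1.
(a,b)_23: α=0, u≡20; β=1, v≡8 (mod 23); (20|23)=-1, (8|23)=+1; sign (−1)^0·-1^1·+1^0 = -1.
(a,b)_31: α=0, u≡21; β=1, v≡29 (mod 31); (21|31)=-1, (29|31)=-1; sign (−1)^0·-1^1·-1^0 = -1.
Ram(2090, 2789969) = {11, 23, 31, 43}; no ℚ_11-point on the conic.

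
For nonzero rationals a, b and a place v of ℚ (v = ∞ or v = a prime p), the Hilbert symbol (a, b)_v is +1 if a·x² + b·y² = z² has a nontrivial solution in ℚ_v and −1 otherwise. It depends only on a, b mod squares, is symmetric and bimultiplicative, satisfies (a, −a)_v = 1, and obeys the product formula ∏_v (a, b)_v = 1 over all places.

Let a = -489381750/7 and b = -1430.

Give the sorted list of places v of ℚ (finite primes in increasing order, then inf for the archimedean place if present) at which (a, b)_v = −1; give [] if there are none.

Mod squares: a ≡ -10010, b ≡ -1430. Check v ∈ {∞, 2, 3, 5, 7, 11, 13}.
v=13: a=13^3·(≡10), b=13^1·(≡7) mod 13; (10|13)=+1, (7|13)=-1; (−1)^{3·1·6}·(+1)^1·(-1)^3 = -1.
v=2: v_2(a)=1, v_2(b)=1; units ≡ 3, 5 (mod 8); ε·ε+αω+βω = 1·0+1·1+1·1 ≡ 0  ⇒  (a,b)_2 = +1.
v=11: a=11^1·(≡9), b=11^1·(≡2) mod 11; (9|11)=+1, (2|11)=-1; (−1)^{1·1·5}·(+1)^1·(-1)^1 = +1.
v=3: a=3^4·(≡1), b=3^0·(≡1) mod 3; (1|3)=+1, (1|3)=+1; (−1)^{4·0·1}·(+1)^0·(+1)^4 = +1.
v=5: a=5^3·(≡3), b=5^1·(≡4) mod 5; (3|5)=-1, (4|5)=+1; (−1)^{3·1·2}·(-1)^1·(+1)^3 = -1.
v=7: a=7^-1·(≡3), b=7^0·(≡5) mod 7; (3|7)=-1, (5|7)=-1; (−1)^{-1·0·3}·(-1)^0·(-1)^-1 = -1.
v=∞: -10010 < 0 and -1430 < 0  ⇒  (a,b)_∞ = -1.
|Ram(-10010, -1430)| = 4, even; anisotropic at {5, 7, 13, ∞}.

[5, 7, 13, inf]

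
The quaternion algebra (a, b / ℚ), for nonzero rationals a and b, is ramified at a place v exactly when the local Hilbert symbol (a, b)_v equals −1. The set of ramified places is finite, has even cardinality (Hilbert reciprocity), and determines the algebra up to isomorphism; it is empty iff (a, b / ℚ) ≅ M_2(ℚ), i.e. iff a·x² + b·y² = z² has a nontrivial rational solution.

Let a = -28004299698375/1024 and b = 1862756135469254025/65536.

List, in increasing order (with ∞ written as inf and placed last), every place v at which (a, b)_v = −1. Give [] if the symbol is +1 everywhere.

(a, b) ≡ (-15, 1001) mod (ℚ^×)²; places V = {2, 3, 5, 7, 11, 13, 17, ∞}.
(a,b)_7: α=4, u≡6; β=3, v≡6 (mod 7); (6|7)=-1, (6|7)=-1; sign (−1)^0·-1^3·-1^4 = -1.
(a,b)_11: α=2, u≡8; β=3, v≡5 (mod 11); (8|11)=-1, (5|11)=+1; sign (−1)^0·-1^3·+1^2 = -1.
(a,b)_2: α=-10, β=-16; u≡1, v≡1 (mod 8); ε(u)ε(v)=0·0, αω(v)=-10·0, βω(u)=-16·0; sum ≡ 0  ⇒  +1.
(a,b)_13: α=4, u≡5; β=7, v≡9 (mod 13); (5|13)=-1, (9|13)=+1; sign (−1)^0·-1^7·+1^4 = -1.
(a,b)_3: α=3, u≡1; β=2, v≡2 (mod 3); (1|3)=+1, (2|3)=-1; sign (−1)^0·+1^2·-1^3 = -1.
(a,b)_17: α=0, u≡16; β=2, v≡2 (mod 17); (16|17)=+1, (2|17)=+1; sign (−1)^0·+1^2·+1^0 = +1.
(a,b)_∞: sgn(-15)=−, sgn(1001)=+, so +1.
(a,b)_5: α=3, u≡2; β=2, v≡1 (mod 5); (2|5)=-1, (1|5)=+1; sign (−1)^0·-1^2·+1^3 = +1.
Ram(-15, 1001) = {3, 7, 11, 13}; no ℚ_3-point on the conic.

[3, 7, 11, 13]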